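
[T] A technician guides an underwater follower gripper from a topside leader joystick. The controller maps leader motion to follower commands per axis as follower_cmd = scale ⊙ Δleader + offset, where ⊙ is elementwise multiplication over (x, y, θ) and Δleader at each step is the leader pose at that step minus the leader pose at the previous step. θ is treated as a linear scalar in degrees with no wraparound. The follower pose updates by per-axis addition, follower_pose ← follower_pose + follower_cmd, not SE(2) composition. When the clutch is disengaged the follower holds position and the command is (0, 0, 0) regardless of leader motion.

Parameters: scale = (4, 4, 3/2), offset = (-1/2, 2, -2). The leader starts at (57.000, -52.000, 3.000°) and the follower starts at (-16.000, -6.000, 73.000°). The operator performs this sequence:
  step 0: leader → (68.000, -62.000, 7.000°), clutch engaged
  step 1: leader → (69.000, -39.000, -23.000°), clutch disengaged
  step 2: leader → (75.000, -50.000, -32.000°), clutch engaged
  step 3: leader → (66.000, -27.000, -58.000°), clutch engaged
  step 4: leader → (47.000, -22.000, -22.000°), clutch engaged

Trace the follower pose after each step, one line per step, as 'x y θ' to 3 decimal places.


27.500 -44.000 77.000
27.500 -44.000 77.000
51.000 -86.000 61.500
14.500 8.000 20.500
-62.000 30.000 72.500

step 0: Δleader=(11.000, -10.000, 4.000°), engaged; cmd=(43.500, -38.000, 4.000°) → follower=(27.500, -44.000, 77.000°)
step 1: Δleader=(1.000, 23.000, -30.000°), disengaged; cmd=(0,0,0) → follower holds at (27.500, -44.000, 77.000°)
step 2: Δleader=(6.000, -11.000, -9.000°), engaged; cmd=(23.500, -42.000, -15.500°) → follower=(51.000, -86.000, 61.500°)
step 3: Δleader=(-9.000, 23.000, -26.000°), engaged; cmd=(-36.500, 94.000, -41.000°) → follower=(14.500, 8.000, 20.500°)
step 4: Δleader=(-19.000, 5.000, 36.000°), engaged; cmd=(-76.500, 22.000, 52.000°) → follower=(-62.000, 30.000, 72.500°)


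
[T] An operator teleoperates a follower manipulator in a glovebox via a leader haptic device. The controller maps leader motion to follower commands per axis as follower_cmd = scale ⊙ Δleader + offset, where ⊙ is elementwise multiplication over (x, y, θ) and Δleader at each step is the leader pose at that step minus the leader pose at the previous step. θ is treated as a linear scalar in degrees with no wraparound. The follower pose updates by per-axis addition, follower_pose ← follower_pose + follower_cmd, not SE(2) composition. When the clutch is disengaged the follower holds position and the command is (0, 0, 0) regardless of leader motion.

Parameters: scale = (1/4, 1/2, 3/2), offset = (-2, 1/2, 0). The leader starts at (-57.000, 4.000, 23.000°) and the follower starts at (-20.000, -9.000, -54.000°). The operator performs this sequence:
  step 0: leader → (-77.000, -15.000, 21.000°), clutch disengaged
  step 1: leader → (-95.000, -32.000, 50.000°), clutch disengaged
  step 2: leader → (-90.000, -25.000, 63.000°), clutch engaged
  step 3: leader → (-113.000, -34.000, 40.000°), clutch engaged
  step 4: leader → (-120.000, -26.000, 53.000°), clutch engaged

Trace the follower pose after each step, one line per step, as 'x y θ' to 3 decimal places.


-20.000 -9.000 -54.000
-20.000 -9.000 -54.000
-20.750 -5.000 -34.500
-28.500 -9.000 -69.000
-32.250 -4.500 -49.500

step 0: Δleader=(-20.000, -19.000, -2.000°), disengaged; cmd=(0,0,0) → follower holds at (-20.000, -9.000, -54.000°)
step 1: Δleader=(-18.000, -17.000, 29.000°), disengaged; cmd=(0,0,0) → follower holds at (-20.000, -9.000, -54.000°)
step 2: Δleader=(5.000, 7.000, 13.000°), engaged; cmd=(-0.750, 4.000, 19.500°) → follower=(-20.750, -5.000, -34.500°)
step 3: Δleader=(-23.000, -9.000, -23.000°), engaged; cmd=(-7.750, -4.000, -34.500°) → follower=(-28.500, -9.000, -69.000°)
step 4: Δleader=(-7.000, 8.000, 13.000°), engaged; cmd=(-3.750, 4.500, 19.500°) → follower=(-32.250, -4.500, -49.500°)


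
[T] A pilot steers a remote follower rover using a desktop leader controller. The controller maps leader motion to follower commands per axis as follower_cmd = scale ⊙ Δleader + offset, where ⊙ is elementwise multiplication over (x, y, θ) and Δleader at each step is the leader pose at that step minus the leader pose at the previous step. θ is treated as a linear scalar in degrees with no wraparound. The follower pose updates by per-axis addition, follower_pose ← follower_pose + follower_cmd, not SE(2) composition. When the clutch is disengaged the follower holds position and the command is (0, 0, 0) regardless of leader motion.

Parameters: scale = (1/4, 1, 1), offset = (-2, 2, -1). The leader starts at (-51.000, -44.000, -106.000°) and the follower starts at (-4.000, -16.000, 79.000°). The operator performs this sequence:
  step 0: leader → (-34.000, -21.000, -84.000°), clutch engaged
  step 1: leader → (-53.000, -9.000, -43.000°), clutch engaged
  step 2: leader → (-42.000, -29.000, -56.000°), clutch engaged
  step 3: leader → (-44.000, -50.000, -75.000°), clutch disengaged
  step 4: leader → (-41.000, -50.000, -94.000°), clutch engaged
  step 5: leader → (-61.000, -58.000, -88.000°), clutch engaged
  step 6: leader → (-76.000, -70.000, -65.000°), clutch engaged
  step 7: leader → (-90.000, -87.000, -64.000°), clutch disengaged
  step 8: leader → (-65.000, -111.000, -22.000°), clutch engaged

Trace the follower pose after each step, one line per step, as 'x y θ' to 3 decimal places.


-1.750 9.000 100.000
-8.500 23.000 140.000
-7.750 5.000 126.000
-7.750 5.000 126.000
-9.000 7.000 106.000
-16.000 1.000 111.000
-21.750 -9.000 133.000
-21.750 -9.000 133.000
-17.500 -31.000 174.000

step 0: Δleader=(17.000, 23.000, 22.000°), engaged; cmd=(2.250, 25.000, 21.000°) → follower=(-1.750, 9.000, 100.000°)
step 1: Δleader=(-19.000, 12.000, 41.000°), engaged; cmd=(-6.750, 14.000, 40.000°) → follower=(-8.500, 23.000, 140.000°)
step 2: Δleader=(11.000, -20.000, -13.000°), engaged; cmd=(0.750, -18.000, -14.000°) → follower=(-7.750, 5.000, 126.000°)
step 3: Δleader=(-2.000, -21.000, -19.000°), disengaged; cmd=(0,0,0) → follower holds at (-7.750, 5.000, 126.000°)
step 4: Δleader=(3.000, 0.000, -19.000°), engaged; cmd=(-1.250, 2.000, -20.000°) → follower=(-9.000, 7.000, 106.000°)
step 5: Δleader=(-20.000, -8.000, 6.000°), engaged; cmd=(-7.000, -6.000, 5.000°) → follower=(-16.000, 1.000, 111.000°)
step 6: Δleader=(-15.000, -12.000, 23.000°), engaged; cmd=(-5.750, -10.000, 22.000°) → follower=(-21.750, -9.000, 133.000°)
step 7: Δleader=(-14.000, -17.000, 1.000°), disengaged; cmd=(0,0,0) → follower holds at (-21.750, -9.000, 133.000°)
step 8: Δleader=(25.000, -24.000, 42.000°), engaged; cmd=(4.250, -22.000, 41.000°) → follower=(-17.500, -31.000, 174.000°)


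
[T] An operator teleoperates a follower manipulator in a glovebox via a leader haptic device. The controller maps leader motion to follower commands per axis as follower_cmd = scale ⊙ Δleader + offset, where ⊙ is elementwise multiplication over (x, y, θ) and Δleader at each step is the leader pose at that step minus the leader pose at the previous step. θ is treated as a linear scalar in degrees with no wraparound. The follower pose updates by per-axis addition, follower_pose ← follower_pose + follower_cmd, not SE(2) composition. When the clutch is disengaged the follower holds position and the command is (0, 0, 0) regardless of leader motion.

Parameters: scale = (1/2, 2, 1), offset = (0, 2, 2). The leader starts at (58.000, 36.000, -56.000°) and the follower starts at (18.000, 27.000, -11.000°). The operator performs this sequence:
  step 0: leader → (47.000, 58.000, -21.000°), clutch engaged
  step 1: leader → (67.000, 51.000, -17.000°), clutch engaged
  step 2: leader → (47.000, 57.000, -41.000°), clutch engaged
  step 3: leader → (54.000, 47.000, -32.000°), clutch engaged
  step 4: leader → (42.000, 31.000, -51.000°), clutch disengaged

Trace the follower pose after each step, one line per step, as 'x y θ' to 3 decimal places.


12.500 73.000 26.000
22.500 61.000 32.000
12.500 75.000 10.000
16.000 57.000 21.000
16.000 57.000 21.000

step 0: Δleader=(-11.000, 22.000, 35.000°), engaged; cmd=(-5.500, 46.000, 37.000°) → follower=(12.500, 73.000, 26.000°)
step 1: Δleader=(20.000, -7.000, 4.000°), engaged; cmd=(10.000, -12.000, 6.000°) → follower=(22.500, 61.000, 32.000°)
step 2: Δleader=(-20.000, 6.000, -24.000°), engaged; cmd=(-10.000, 14.000, -22.000°) → follower=(12.500, 75.000, 10.000°)
step 3: Δleader=(7.000, -10.000, 9.000°), engaged; cmd=(3.500, -18.000, 11.000°) → follower=(16.000, 57.000, 21.000°)
step 4: Δleader=(-12.000, -16.000, -19.000°), disengaged; cmd=(0,0,0) → follower holds at (16.000, 57.000, 21.000°)


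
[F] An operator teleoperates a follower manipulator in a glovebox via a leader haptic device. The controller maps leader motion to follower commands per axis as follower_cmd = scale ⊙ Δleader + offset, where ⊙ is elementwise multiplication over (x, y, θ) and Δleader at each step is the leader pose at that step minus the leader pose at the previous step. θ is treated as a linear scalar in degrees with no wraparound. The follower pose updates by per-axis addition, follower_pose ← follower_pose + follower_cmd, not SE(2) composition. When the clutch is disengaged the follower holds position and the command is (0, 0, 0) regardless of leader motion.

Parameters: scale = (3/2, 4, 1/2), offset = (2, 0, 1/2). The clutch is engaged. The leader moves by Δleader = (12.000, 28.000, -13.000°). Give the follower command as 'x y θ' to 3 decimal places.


axis x: 3/2·12.000 + 2 = 20.000
axis y: 4·28.000 + 0 = 112.000
axis θ: 1/2·-13.000 + 1/2 = -6.000

20.000 112.000 -6.000


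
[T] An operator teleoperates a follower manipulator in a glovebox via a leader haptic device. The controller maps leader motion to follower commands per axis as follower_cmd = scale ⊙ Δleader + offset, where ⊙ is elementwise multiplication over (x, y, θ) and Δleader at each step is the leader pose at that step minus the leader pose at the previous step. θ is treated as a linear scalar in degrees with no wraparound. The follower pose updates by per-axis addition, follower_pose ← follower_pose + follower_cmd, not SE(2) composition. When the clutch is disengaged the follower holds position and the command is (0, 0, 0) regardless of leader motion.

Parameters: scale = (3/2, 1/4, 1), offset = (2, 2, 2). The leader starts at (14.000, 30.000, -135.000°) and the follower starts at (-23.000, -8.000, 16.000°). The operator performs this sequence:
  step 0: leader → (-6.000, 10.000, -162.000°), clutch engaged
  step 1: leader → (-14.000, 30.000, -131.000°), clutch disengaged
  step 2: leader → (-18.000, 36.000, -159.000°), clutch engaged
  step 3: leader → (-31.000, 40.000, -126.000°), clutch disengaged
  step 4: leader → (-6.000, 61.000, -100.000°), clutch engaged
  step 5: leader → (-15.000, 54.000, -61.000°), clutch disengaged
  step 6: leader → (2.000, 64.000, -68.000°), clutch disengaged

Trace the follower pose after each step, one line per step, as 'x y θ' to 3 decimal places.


step 0: Δleader=(-20.000, -20.000, -27.000°), engaged; cmd=(-28.000, -3.000, -25.000°) → follower=(-51.000, -11.000, -9.000°)
step 1: Δleader=(-8.000, 20.000, 31.000°), disengaged; cmd=(0,0,0) → follower holds at (-51.000, -11.000, -9.000°)
step 2: Δleader=(-4.000, 6.000, -28.000°), engaged; cmd=(-4.000, 3.500, -26.000°) → follower=(-55.000, -7.500, -35.000°)
step 3: Δleader=(-13.000, 4.000, 33.000°), disengaged; cmd=(0,0,0) → follower holds at (-55.000, -7.500, -35.000°)
step 4: Δleader=(25.000, 21.000, 26.000°), engaged; cmd=(39.500, 7.250, 28.000°) → follower=(-15.500, -0.250, -7.000°)
step 5: Δleader=(-9.000, -7.000, 39.000°), disengaged; cmd=(0,0,0) → follower holds at (-15.500, -0.250, -7.000°)
step 6: Δleader=(17.000, 10.000, -7.000°), disengaged; cmd=(0,0,0) → follower holds at (-15.500, -0.250, -7.000°)

-51.000 -11.000 -9.000
-51.000 -11.000 -9.000
-55.000 -7.500 -35.000
-55.000 -7.500 -35.000
-15.500 -0.250 -7.000
-15.500 -0.250 -7.000
-15.500 -0.250 -7.000


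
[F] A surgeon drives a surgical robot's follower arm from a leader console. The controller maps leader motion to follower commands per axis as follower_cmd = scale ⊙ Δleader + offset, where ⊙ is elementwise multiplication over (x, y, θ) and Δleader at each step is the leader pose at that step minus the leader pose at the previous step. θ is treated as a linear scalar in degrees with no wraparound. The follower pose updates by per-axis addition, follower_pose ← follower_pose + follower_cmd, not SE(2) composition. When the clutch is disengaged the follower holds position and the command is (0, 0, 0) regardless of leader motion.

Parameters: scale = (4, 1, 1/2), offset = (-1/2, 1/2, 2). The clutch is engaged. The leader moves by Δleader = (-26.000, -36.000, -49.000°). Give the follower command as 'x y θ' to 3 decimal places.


axis x: 4·-26.000 + -1/2 = -104.500
axis y: 1·-36.000 + 1/2 = -35.500
axis θ: 1/2·-49.000 + 2 = -22.500

-104.500 -35.500 -22.500


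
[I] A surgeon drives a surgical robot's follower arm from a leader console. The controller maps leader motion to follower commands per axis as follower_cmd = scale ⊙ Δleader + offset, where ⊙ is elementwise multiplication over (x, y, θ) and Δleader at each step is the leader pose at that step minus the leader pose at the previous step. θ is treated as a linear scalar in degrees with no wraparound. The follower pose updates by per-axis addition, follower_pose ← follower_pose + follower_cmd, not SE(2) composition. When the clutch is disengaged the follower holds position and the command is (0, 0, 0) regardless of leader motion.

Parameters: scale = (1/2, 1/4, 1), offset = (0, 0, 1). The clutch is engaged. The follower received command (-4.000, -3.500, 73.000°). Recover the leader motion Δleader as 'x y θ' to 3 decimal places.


-8.000 -14.000 72.000

axis x: (-4.000 − 0) / (1/2) = -8.000
axis y: (-3.500 − 0) / (1/4) = -14.000
axis θ: (73.000 − 1) / (1) = 72.000


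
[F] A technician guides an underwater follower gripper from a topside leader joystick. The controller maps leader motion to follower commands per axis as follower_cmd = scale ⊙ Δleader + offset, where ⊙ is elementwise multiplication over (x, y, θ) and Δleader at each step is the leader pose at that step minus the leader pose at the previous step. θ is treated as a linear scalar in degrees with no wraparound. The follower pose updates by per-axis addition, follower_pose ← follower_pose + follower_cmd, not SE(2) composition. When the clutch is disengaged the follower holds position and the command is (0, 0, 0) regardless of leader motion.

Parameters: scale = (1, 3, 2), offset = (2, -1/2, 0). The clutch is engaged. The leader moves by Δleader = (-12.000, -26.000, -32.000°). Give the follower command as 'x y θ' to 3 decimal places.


-10.000 -78.500 -64.000

axis x: 1·-12.000 + 2 = -10.000
axis y: 3·-26.000 + -1/2 = -78.500
axis θ: 2·-32.000 + 0 = -64.000


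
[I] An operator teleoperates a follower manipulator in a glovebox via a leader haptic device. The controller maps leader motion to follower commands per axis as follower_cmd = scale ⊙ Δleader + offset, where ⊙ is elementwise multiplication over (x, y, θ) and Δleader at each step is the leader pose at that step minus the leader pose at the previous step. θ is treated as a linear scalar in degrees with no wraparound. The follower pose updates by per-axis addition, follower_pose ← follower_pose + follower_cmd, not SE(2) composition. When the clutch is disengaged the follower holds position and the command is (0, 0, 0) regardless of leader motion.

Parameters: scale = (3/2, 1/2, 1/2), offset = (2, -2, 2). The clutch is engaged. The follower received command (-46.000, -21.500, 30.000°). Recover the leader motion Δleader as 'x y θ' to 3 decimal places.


axis x: (-46.000 − 2) / (3/2) = -32.000
axis y: (-21.500 − -2) / (1/2) = -39.000
axis θ: (30.000 − 2) / (1/2) = 56.000

-32.000 -39.000 56.000


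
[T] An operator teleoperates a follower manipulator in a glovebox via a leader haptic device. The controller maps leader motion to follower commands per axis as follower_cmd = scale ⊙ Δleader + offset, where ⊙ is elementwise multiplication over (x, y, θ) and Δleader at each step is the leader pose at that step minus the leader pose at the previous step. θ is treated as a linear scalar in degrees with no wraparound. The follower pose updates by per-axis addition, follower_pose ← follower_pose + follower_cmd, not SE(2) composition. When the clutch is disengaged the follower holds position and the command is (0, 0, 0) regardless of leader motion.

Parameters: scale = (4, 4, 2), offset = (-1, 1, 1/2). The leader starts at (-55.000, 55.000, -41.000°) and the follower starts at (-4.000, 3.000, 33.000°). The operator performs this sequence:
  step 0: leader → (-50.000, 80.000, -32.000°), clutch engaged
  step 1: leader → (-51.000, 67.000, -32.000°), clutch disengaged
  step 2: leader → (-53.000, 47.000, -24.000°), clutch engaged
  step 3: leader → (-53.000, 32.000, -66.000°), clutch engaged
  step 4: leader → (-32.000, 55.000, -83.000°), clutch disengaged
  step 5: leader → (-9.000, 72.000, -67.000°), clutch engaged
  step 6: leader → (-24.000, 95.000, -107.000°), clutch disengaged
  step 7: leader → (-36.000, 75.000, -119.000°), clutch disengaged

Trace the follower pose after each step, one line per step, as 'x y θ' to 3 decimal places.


step 0: Δleader=(5.000, 25.000, 9.000°), engaged; cmd=(19.000, 101.000, 18.500°) → follower=(15.000, 104.000, 51.500°)
step 1: Δleader=(-1.000, -13.000, 0.000°), disengaged; cmd=(0,0,0) → follower holds at (15.000, 104.000, 51.500°)
step 2: Δleader=(-2.000, -20.000, 8.000°), engaged; cmd=(-9.000, -79.000, 16.500°) → follower=(6.000, 25.000, 68.000°)
step 3: Δleader=(0.000, -15.000, -42.000°), engaged; cmd=(-1.000, -59.000, -83.500°) → follower=(5.000, -34.000, -15.500°)
step 4: Δleader=(21.000, 23.000, -17.000°), disengaged; cmd=(0,0,0) → follower holds at (5.000, -34.000, -15.500°)
step 5: Δleader=(23.000, 17.000, 16.000°), engaged; cmd=(91.000, 69.000, 32.500°) → follower=(96.000, 35.000, 17.000°)
step 6: Δleader=(-15.000, 23.000, -40.000°), disengaged; cmd=(0,0,0) → follower holds at (96.000, 35.000, 17.000°)
step 7: Δleader=(-12.000, -20.000, -12.000°), disengaged; cmd=(0,0,0) → follower holds at (96.000, 35.000, 17.000°)

15.000 104.000 51.500
15.000 104.000 51.500
6.000 25.000 68.000
5.000 -34.000 -15.500
5.000 -34.000 -15.500
96.000 35.000 17.000
96.000 35.000 17.000
96.000 35.000 17.000


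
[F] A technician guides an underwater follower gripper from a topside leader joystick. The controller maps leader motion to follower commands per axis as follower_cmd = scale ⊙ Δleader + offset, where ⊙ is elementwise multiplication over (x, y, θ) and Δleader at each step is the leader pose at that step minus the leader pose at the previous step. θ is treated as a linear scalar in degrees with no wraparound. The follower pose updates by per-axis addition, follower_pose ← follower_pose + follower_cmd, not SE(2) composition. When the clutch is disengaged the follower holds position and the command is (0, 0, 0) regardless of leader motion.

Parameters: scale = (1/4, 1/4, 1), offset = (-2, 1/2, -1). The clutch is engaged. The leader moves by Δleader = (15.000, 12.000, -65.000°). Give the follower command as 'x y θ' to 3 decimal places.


1.750 3.500 -66.000

axis x: 1/4·15.000 + -2 = 1.750
axis y: 1/4·12.000 + 1/2 = 3.500
axis θ: 1·-65.000 + -1 = -66.000


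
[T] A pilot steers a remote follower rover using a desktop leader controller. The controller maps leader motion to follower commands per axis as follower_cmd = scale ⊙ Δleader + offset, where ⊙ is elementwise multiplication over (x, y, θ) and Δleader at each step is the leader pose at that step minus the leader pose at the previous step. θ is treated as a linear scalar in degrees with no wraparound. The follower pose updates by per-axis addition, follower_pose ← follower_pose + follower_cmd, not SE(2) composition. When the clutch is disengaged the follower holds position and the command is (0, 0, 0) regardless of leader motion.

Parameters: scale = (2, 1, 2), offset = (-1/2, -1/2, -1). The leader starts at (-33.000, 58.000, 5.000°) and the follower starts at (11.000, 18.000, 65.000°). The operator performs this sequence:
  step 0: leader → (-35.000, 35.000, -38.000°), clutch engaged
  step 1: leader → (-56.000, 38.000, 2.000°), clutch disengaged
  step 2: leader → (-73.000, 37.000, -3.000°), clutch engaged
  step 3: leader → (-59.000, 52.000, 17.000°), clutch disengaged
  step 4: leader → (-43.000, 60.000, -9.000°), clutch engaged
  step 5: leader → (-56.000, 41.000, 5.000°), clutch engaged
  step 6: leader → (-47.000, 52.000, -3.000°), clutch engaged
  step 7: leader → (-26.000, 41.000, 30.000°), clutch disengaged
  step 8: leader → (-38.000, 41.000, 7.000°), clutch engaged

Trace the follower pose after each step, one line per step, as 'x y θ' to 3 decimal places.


step 0: Δleader=(-2.000, -23.000, -43.000°), engaged; cmd=(-4.500, -23.500, -87.000°) → follower=(6.500, -5.500, -22.000°)
step 1: Δleader=(-21.000, 3.000, 40.000°), disengaged; cmd=(0,0,0) → follower holds at (6.500, -5.500, -22.000°)
step 2: Δleader=(-17.000, -1.000, -5.000°), engaged; cmd=(-34.500, -1.500, -11.000°) → follower=(-28.000, -7.000, -33.000°)
step 3: Δleader=(14.000, 15.000, 20.000°), disengaged; cmd=(0,0,0) → follower holds at (-28.000, -7.000, -33.000°)
step 4: Δleader=(16.000, 8.000, -26.000°), engaged; cmd=(31.500, 7.500, -53.000°) → follower=(3.500, 0.500, -86.000°)
step 5: Δleader=(-13.000, -19.000, 14.000°), engaged; cmd=(-26.500, -19.500, 27.000°) → follower=(-23.000, -19.000, -59.000°)
step 6: Δleader=(9.000, 11.000, -8.000°), engaged; cmd=(17.500, 10.500, -17.000°) → follower=(-5.500, -8.500, -76.000°)
step 7: Δleader=(21.000, -11.000, 33.000°), disengaged; cmd=(0,0,0) → follower holds at (-5.500, -8.500, -76.000°)
step 8: Δleader=(-12.000, 0.000, -23.000°), engaged; cmd=(-24.500, -0.500, -47.000°) → follower=(-30.000, -9.000, -123.000°)

6.500 -5.500 -22.000
6.500 -5.500 -22.000
-28.000 -7.000 -33.000
-28.000 -7.000 -33.000
3.500 0.500 -86.000
-23.000 -19.000 -59.000
-5.500 -8.500 -76.000
-5.500 -8.500 -76.000
-30.000 -9.000 -123.000


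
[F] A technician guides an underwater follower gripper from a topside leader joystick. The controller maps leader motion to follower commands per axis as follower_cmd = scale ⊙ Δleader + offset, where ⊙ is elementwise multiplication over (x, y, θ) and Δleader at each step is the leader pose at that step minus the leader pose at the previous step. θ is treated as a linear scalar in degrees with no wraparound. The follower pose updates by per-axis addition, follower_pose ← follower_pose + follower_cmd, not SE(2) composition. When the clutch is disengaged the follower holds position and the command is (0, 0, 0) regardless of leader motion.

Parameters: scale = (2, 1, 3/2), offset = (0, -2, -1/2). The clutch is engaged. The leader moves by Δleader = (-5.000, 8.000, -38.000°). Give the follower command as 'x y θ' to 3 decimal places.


-10.000 6.000 -57.500

axis x: 2·-5.000 + 0 = -10.000
axis y: 1·8.000 + -2 = 6.000
axis θ: 3/2·-38.000 + -1/2 = -57.500


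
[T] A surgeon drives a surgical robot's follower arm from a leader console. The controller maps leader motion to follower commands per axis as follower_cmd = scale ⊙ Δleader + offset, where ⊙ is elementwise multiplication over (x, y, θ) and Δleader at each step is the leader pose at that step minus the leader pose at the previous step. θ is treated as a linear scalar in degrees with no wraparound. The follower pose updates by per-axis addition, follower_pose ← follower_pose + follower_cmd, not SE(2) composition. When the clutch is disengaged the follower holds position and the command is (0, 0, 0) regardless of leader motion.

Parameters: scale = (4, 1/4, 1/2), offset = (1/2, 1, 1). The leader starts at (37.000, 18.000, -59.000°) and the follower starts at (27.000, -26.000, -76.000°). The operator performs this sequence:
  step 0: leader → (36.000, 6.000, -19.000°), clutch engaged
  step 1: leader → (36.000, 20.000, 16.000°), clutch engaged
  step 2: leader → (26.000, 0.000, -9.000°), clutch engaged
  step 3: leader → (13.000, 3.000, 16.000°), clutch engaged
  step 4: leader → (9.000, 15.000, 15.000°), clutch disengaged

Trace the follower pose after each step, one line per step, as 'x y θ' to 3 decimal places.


23.500 -28.000 -55.000
24.000 -23.500 -36.500
-15.500 -27.500 -48.000
-67.000 -25.750 -34.500
-67.000 -25.750 -34.500

step 0: Δleader=(-1.000, -12.000, 40.000°), engaged; cmd=(-3.500, -2.000, 21.000°) → follower=(23.500, -28.000, -55.000°)
step 1: Δleader=(0.000, 14.000, 35.000°), engaged; cmd=(0.500, 4.500, 18.500°) → follower=(24.000, -23.500, -36.500°)
step 2: Δleader=(-10.000, -20.000, -25.000°), engaged; cmd=(-39.500, -4.000, -11.500°) → follower=(-15.500, -27.500, -48.000°)
step 3: Δleader=(-13.000, 3.000, 25.000°), engaged; cmd=(-51.500, 1.750, 13.500°) → follower=(-67.000, -25.750, -34.500°)
step 4: Δleader=(-4.000, 12.000, -1.000°), disengaged; cmd=(0,0,0) → follower holds at (-67.000, -25.750, -34.500°)


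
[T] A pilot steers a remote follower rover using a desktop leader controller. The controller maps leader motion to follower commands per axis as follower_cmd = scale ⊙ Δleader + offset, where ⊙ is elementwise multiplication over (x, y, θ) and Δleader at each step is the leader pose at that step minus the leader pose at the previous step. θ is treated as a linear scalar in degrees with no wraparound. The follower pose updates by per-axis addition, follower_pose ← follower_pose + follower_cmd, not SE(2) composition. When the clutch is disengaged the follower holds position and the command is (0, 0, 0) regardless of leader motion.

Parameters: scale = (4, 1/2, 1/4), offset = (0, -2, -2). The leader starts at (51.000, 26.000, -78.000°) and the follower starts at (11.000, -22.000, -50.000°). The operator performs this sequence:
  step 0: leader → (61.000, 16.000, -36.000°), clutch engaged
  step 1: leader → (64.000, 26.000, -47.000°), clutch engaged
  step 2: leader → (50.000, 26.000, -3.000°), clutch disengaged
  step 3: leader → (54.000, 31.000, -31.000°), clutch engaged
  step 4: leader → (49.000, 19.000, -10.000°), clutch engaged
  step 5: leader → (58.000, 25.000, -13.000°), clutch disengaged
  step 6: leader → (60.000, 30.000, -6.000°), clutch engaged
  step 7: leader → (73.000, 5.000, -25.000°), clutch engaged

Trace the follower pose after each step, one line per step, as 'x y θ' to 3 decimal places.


step 0: Δleader=(10.000, -10.000, 42.000°), engaged; cmd=(40.000, -7.000, 8.500°) → follower=(51.000, -29.000, -41.500°)
step 1: Δleader=(3.000, 10.000, -11.000°), engaged; cmd=(12.000, 3.000, -4.750°) → follower=(63.000, -26.000, -46.250°)
step 2: Δleader=(-14.000, 0.000, 44.000°), disengaged; cmd=(0,0,0) → follower holds at (63.000, -26.000, -46.250°)
step 3: Δleader=(4.000, 5.000, -28.000°), engaged; cmd=(16.000, 0.500, -9.000°) → follower=(79.000, -25.500, -55.250°)
step 4: Δleader=(-5.000, -12.000, 21.000°), engaged; cmd=(-20.000, -8.000, 3.250°) → follower=(59.000, -33.500, -52.000°)
step 5: Δleader=(9.000, 6.000, -3.000°), disengaged; cmd=(0,0,0) → follower holds at (59.000, -33.500, -52.000°)
step 6: Δleader=(2.000, 5.000, 7.000°), engaged; cmd=(8.000, 0.500, -0.250°) → follower=(67.000, -33.000, -52.250°)
step 7: Δleader=(13.000, -25.000, -19.000°), engaged; cmd=(52.000, -14.500, -6.750°) → follower=(119.000, -47.500, -59.000°)

51.000 -29.000 -41.500
63.000 -26.000 -46.250
63.000 -26.000 -46.250
79.000 -25.500 -55.250
59.000 -33.500 -52.000
59.000 -33.500 -52.000
67.000 -33.000 -52.250
119.000 -47.500 -59.000


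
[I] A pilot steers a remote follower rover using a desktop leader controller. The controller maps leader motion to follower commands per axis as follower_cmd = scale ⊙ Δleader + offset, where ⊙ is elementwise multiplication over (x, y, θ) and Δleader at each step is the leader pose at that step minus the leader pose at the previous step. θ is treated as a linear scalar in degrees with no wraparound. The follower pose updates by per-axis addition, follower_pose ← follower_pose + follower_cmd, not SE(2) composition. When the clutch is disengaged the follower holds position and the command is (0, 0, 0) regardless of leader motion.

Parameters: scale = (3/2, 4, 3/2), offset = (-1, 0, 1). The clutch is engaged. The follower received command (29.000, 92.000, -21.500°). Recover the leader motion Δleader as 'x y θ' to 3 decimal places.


20.000 23.000 -15.000

axis x: (29.000 − -1) / (3/2) = 20.000
axis y: (92.000 − 0) / (4) = 23.000
axis θ: (-21.500 − 1) / (3/2) = -15.000


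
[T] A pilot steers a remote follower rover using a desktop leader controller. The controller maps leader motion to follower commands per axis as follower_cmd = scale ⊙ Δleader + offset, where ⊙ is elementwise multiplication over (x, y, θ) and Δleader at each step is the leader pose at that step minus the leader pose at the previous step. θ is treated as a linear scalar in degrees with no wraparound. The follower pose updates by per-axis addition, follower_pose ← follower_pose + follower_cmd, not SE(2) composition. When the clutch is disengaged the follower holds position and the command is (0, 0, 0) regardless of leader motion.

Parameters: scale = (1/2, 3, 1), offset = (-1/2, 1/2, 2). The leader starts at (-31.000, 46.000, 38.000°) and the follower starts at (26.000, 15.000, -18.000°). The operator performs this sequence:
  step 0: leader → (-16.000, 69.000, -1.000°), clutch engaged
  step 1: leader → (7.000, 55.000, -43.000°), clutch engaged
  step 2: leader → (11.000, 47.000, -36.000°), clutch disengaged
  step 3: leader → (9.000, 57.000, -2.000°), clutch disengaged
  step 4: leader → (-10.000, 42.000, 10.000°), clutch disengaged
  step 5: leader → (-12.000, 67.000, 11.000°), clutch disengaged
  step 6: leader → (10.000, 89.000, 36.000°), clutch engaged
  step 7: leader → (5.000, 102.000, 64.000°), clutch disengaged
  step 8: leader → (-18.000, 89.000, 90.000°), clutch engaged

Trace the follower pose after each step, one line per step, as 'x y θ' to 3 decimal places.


step 0: Δleader=(15.000, 23.000, -39.000°), engaged; cmd=(7.000, 69.500, -37.000°) → follower=(33.000, 84.500, -55.000°)
step 1: Δleader=(23.000, -14.000, -42.000°), engaged; cmd=(11.000, -41.500, -40.000°) → follower=(44.000, 43.000, -95.000°)
step 2: Δleader=(4.000, -8.000, 7.000°), disengaged; cmd=(0,0,0) → follower holds at (44.000, 43.000, -95.000°)
step 3: Δleader=(-2.000, 10.000, 34.000°), disengaged; cmd=(0,0,0) → follower holds at (44.000, 43.000, -95.000°)
step 4: Δleader=(-19.000, -15.000, 12.000°), disengaged; cmd=(0,0,0) → follower holds at (44.000, 43.000, -95.000°)
step 5: Δleader=(-2.000, 25.000, 1.000°), disengaged; cmd=(0,0,0) → follower holds at (44.000, 43.000, -95.000°)
step 6: Δleader=(22.000, 22.000, 25.000°), engaged; cmd=(10.500, 66.500, 27.000°) → follower=(54.500, 109.500, -68.000°)
step 7: Δleader=(-5.000, 13.000, 28.000°), disengaged; cmd=(0,0,0) → follower holds at (54.500, 109.500, -68.000°)
step 8: Δleader=(-23.000, -13.000, 26.000°), engaged; cmd=(-12.000, -38.500, 28.000°) → follower=(42.500, 71.000, -40.000°)

33.000 84.500 -55.000
44.000 43.000 -95.000
44.000 43.000 -95.000
44.000 43.000 -95.000
44.000 43.000 -95.000
44.000 43.000 -95.000
54.500 109.500 -68.000
54.500 109.500 -68.000
42.500 71.000 -40.000


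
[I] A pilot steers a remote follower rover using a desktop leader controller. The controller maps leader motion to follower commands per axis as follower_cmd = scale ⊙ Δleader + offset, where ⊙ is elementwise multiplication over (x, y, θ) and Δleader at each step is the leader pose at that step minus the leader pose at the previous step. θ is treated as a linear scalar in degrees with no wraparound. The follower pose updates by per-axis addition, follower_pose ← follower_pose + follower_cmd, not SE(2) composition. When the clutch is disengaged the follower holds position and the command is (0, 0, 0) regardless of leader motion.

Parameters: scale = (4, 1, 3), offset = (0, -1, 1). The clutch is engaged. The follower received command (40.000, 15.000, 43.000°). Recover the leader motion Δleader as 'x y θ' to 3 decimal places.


10.000 16.000 14.000

axis x: (40.000 − 0) / (4) = 10.000
axis y: (15.000 − -1) / (1) = 16.000
axis θ: (43.000 − 1) / (3) = 14.000


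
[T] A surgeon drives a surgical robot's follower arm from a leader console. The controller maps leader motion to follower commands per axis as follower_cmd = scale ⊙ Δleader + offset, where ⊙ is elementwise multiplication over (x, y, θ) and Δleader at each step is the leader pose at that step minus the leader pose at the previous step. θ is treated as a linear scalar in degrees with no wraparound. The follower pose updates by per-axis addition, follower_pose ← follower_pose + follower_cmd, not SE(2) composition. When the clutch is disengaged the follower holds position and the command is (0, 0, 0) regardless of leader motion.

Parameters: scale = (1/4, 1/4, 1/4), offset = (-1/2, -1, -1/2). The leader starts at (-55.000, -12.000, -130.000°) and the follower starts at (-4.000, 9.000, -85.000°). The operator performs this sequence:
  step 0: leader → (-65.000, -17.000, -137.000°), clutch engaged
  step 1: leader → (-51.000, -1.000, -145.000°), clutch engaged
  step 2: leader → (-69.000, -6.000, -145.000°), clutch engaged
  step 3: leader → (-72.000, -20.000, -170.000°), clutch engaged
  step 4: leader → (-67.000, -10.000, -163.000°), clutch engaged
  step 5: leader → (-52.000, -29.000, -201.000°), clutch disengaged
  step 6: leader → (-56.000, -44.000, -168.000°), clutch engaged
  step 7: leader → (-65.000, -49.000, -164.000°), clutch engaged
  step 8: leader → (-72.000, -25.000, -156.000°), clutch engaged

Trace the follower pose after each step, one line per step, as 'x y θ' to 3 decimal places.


-7.000 6.750 -87.250
-4.000 9.750 -89.750
-9.000 7.500 -90.250
-10.250 3.000 -97.000
-9.500 4.500 -95.750
-9.500 4.500 -95.750
-11.000 -0.250 -88.000
-13.750 -2.500 -87.500
-16.000 2.500 -86.000

step 0: Δleader=(-10.000, -5.000, -7.000°), engaged; cmd=(-3.000, -2.250, -2.250°) → follower=(-7.000, 6.750, -87.250°)
step 1: Δleader=(14.000, 16.000, -8.000°), engaged; cmd=(3.000, 3.000, -2.500°) → follower=(-4.000, 9.750, -89.750°)
step 2: Δleader=(-18.000, -5.000, 0.000°), engaged; cmd=(-5.000, -2.250, -0.500°) → follower=(-9.000, 7.500, -90.250°)
step 3: Δleader=(-3.000, -14.000, -25.000°), engaged; cmd=(-1.250, -4.500, -6.750°) → follower=(-10.250, 3.000, -97.000°)
step 4: Δleader=(5.000, 10.000, 7.000°), engaged; cmd=(0.750, 1.500, 1.250°) → follower=(-9.500, 4.500, -95.750°)
step 5: Δleader=(15.000, -19.000, -38.000°), disengaged; cmd=(0,0,0) → follower holds at (-9.500, 4.500, -95.750°)
step 6: Δleader=(-4.000, -15.000, 33.000°), engaged; cmd=(-1.500, -4.750, 7.750°) → follower=(-11.000, -0.250, -88.000°)
step 7: Δleader=(-9.000, -5.000, 4.000°), engaged; cmd=(-2.750, -2.250, 0.500°) → follower=(-13.750, -2.500, -87.500°)
step 8: Δleader=(-7.000, 24.000, 8.000°), engaged; cmd=(-2.250, 5.000, 1.500°) → follower=(-16.000, 2.500, -86.000°)


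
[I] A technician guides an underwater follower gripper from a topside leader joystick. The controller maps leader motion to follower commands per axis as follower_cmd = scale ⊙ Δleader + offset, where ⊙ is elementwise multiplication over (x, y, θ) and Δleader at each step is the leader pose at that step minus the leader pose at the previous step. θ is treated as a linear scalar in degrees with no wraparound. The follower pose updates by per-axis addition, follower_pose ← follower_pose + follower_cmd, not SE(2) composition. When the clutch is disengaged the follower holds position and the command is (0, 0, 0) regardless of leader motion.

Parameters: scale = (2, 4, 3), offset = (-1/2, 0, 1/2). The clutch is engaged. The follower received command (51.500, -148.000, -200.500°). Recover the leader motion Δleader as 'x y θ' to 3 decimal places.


26.000 -37.000 -67.000

axis x: (51.500 − -1/2) / (2) = 26.000
axis y: (-148.000 − 0) / (4) = -37.000
axis θ: (-200.500 − 1/2) / (3) = -67.000


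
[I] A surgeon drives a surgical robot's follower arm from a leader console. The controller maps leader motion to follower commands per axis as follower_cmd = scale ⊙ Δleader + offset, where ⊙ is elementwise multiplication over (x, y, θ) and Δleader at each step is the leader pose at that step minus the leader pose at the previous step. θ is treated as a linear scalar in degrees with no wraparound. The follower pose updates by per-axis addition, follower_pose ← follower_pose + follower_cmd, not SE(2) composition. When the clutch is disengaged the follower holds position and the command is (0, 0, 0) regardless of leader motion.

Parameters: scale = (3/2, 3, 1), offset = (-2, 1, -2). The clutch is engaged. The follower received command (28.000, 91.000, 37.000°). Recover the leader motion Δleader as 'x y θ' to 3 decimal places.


20.000 30.000 39.000

axis x: (28.000 − -2) / (3/2) = 20.000
axis y: (91.000 − 1) / (3) = 30.000
axis θ: (37.000 − -2) / (1) = 39.000


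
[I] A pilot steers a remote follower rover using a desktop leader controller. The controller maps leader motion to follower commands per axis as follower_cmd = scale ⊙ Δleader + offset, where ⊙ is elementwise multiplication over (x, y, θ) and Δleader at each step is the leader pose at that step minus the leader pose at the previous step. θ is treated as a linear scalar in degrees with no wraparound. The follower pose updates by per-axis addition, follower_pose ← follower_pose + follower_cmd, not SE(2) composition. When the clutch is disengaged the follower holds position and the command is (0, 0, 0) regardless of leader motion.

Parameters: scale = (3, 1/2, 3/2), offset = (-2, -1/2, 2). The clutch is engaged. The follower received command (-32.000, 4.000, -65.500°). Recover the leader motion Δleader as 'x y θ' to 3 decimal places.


-10.000 9.000 -45.000

axis x: (-32.000 − -2) / (3) = -10.000
axis y: (4.000 − -1/2) / (1/2) = 9.000
axis θ: (-65.500 − 2) / (3/2) = -45.000


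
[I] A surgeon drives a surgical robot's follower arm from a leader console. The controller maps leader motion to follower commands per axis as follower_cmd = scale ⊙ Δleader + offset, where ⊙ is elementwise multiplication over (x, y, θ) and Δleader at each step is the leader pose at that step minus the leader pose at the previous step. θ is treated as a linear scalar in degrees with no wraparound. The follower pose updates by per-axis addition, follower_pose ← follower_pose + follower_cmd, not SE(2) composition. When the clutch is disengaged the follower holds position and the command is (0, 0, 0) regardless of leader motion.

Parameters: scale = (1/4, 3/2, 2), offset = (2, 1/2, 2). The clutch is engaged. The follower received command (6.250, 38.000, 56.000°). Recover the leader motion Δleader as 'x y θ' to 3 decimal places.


17.000 25.000 27.000

axis x: (6.250 − 2) / (1/4) = 17.000
axis y: (38.000 − 1/2) / (3/2) = 25.000
axis θ: (56.000 − 2) / (2) = 27.000


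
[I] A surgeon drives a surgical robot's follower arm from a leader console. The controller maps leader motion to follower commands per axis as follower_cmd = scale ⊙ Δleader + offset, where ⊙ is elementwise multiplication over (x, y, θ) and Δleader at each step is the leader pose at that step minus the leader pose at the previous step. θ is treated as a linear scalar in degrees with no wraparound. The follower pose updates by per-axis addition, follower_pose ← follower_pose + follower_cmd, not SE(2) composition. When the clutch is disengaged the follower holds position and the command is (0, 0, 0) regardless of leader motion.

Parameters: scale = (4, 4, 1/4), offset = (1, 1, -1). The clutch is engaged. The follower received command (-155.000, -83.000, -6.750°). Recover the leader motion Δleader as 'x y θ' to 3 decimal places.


axis x: (-155.000 − 1) / (4) = -39.000
axis y: (-83.000 − 1) / (4) = -21.000
axis θ: (-6.750 − -1) / (1/4) = -23.000

-39.000 -21.000 -23.000
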